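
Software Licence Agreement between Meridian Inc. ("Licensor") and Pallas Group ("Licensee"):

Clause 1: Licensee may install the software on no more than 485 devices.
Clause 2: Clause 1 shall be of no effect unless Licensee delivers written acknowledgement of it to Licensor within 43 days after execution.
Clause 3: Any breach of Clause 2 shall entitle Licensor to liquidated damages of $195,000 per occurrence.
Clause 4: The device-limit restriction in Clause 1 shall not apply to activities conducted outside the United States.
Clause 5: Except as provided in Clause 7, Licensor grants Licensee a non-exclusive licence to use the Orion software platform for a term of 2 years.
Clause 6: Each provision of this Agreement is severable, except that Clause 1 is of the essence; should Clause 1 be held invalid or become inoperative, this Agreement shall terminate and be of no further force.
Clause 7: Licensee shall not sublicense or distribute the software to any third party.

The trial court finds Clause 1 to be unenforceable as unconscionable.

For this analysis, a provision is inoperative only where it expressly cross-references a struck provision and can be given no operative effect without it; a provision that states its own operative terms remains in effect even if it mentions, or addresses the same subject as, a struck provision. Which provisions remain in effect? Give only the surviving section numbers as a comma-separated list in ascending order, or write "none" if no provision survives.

Clause 1 is struck. The only function of Clause 2 is the acknowledgement condition for Clause 1, so it cannot stand once Clause 1 is removed. Clause 4 has no operative effect of its own apart from Clause 1 and is therefore inoperative. Clause 3 has no operative effect of its own apart from Clause 2 and is therefore inoperative. Clause 6 makes Clause 1 an essential term, and Clause 1 is the provision held invalid; under Clause 6, the entire Agreement is therefore void. No provision of the Agreement survives.

none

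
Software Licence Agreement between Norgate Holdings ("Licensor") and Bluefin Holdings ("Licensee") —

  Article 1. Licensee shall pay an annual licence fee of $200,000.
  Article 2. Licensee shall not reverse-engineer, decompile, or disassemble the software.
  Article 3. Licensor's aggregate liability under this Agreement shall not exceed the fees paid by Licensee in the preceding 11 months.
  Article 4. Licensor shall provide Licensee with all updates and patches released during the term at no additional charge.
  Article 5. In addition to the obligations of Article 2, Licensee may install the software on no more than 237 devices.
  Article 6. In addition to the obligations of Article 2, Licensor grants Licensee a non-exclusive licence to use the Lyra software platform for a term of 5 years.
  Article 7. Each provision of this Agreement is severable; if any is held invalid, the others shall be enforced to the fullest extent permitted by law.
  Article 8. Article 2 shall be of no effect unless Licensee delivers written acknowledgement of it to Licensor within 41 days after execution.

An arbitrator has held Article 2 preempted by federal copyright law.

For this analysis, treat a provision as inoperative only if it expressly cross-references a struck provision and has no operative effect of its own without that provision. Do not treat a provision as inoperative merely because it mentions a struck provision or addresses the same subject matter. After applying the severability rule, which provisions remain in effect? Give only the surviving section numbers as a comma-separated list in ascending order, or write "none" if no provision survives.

1, 3, 4, 5, 6, 7

Article 2 is struck. Article 8 has no operative effect of its own apart from Article 2 and is therefore inoperative. Article 5 mentions Article 2 but its own obligation stands independently of Article 2, so Article 5 is not affected. Article 6 mentions Article 2 but its own obligation stands independently of Article 2, so Article 6 is not affected. Article 7 is a severability clause and preserves every provision that can still be given independent effect. The provisions still in force are Article 1, Article 3, Article 4, Article 5, Article 6, and Article 7.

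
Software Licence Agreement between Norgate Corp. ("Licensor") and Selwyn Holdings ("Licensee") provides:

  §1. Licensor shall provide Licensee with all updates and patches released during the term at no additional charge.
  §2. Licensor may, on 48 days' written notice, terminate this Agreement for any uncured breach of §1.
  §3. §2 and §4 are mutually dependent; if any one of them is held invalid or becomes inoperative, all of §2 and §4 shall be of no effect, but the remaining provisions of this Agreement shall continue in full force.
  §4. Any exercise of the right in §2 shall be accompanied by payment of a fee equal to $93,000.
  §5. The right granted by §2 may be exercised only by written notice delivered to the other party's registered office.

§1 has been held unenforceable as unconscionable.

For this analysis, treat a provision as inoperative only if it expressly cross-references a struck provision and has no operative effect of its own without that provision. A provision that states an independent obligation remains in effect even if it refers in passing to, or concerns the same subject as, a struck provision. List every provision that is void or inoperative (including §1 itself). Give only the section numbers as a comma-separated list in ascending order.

1, 2, 4, 5

§1 is struck. §2 operates only by reference to §1, so it falls with §1. §4 operates only by reference to §2, so it falls with §2. §5 merely fixes the notice requirement for §2; with §2 gone it has nothing to operate on and falls away. §3 declares §2 and §4 mutually dependent; since one of them has fallen, all of them are of no effect. The remainder continues in force under §3. Only §3 remains in effect.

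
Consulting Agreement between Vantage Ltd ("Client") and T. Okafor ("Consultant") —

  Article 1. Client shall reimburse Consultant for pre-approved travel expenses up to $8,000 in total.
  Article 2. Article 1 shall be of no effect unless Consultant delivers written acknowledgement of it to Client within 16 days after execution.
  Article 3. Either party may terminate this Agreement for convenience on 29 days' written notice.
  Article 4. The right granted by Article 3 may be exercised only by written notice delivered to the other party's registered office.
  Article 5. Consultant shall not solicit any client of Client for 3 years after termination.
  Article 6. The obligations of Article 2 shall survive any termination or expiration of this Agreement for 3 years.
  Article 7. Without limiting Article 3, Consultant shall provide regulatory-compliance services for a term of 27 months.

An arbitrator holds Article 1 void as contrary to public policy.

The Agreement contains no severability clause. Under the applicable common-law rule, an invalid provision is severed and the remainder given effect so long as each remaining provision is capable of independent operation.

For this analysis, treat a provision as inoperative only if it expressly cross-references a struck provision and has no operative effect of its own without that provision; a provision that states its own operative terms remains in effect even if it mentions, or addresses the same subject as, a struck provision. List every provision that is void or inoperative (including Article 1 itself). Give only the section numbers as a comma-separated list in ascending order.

1, 2, 6

Article 1 is struck. The only function of Article 2 is the acknowledgement condition for Article 1, so it cannot stand once Article 1 is removed. Article 6 operates only by reference to Article 2, so it falls with Article 2. With no severability clause, the stated default rule severs what cannot stand and enforces each remaining provision that can operate on its own. That leaves Article 3, Article 4, Article 5, and Article 7 in effect.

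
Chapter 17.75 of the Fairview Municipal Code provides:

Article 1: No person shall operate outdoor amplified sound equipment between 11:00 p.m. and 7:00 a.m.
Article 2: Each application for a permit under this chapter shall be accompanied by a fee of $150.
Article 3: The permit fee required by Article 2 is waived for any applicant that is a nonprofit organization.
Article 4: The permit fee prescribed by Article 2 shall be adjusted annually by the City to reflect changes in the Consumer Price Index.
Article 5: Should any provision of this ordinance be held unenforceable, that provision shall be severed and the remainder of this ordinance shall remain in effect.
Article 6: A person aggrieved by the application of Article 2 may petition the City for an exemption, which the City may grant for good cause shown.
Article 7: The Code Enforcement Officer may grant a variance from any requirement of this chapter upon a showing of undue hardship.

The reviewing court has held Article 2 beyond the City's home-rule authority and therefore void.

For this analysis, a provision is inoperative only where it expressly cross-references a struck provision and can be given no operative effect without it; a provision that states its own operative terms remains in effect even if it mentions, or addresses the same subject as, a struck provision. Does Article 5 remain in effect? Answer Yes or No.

Yes

Article 2 is struck. Article 3 has no operative effect of its own apart from Article 2 and is therefore inoperative. Article 4 does nothing except set the indexation of the permit fee by reference to Article 2; with Article 2 gone it has no independent effect and is inoperative. Article 6 operates only by reference to Article 2, so it falls with Article 2. Article 5 is a severability clause and preserves every provision that can still be given independent effect. Article 1, Article 5, and Article 7 remain in effect. Article 5 is among the surviving provisions, so the answer is yes.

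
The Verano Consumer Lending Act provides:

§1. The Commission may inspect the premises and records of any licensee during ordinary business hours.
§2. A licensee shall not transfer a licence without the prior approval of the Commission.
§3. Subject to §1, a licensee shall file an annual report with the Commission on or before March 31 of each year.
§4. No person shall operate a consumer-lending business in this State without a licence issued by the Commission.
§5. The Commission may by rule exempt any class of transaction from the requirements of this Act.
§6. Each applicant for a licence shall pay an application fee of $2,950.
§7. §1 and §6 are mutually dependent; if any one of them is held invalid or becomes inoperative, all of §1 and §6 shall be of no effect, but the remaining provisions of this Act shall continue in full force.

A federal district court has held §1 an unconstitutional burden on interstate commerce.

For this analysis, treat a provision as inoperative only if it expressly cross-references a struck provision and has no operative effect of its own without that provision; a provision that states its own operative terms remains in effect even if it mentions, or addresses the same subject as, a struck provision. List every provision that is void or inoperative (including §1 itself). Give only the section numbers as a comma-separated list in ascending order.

1, 6

§1 is struck. §3 mentions §1 but its own obligation stands independently of §1, so §3 is not affected. No other provision's operative terms depend on §1. §7 declares §1 and §6 mutually dependent; since one of them has fallen, all of them are of no effect. That brings down §6 as well. The remainder continues in force under §7. §2, §3, §4, §5, and §7 remain in effect.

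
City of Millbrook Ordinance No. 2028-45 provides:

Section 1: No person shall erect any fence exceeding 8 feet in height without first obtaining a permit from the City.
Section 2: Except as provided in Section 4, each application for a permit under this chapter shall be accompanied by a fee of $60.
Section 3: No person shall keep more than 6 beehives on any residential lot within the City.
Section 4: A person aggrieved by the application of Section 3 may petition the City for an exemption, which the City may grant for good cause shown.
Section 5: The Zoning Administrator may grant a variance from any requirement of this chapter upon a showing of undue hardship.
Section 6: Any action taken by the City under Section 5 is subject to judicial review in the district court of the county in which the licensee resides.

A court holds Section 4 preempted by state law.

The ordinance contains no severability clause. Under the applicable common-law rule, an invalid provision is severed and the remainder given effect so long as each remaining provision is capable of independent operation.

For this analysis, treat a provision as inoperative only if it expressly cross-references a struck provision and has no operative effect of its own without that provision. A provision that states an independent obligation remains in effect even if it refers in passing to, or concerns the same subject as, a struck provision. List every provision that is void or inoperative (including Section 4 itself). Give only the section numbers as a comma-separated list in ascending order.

Section 4 is struck. Although Section 2 refers to Section 4, its operative terms do not depend on Section 4, so it remains in effect. Nothing else in the ordinance is defined by reference to Section 4. With no severability clause, the stated default rule severs what cannot stand and enforces each remaining provision that can operate on its own. Section 1, Section 2, Section 3, Section 5, and Section 6 remain in effect.

4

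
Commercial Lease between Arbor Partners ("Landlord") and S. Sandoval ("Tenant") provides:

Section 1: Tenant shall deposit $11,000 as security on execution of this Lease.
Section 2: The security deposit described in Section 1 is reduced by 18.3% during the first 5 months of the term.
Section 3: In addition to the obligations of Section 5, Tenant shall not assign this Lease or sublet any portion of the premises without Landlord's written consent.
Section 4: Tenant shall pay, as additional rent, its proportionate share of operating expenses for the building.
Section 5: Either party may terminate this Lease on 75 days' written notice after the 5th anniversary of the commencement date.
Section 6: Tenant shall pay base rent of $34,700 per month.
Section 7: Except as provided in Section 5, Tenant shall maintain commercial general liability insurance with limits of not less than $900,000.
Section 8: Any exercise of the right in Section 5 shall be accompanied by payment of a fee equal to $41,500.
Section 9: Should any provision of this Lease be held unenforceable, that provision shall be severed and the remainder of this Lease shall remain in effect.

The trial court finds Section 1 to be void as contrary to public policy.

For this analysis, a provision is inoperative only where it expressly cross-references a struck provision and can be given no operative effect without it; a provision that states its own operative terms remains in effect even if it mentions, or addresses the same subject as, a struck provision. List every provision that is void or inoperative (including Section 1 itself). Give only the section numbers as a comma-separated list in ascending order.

1, 2

Section 1 is struck. The whole of Section 2 is the introductory reduction to the security deposit, defined by reference to Section 1, so Section 2 cannot stand once Section 1 is removed. Section 9 is a severability clause and preserves every provision that can still be given independent effect. Section 3, Section 4, Section 5, Section 6, Section 7, Section 8, and Section 9 remain in effect.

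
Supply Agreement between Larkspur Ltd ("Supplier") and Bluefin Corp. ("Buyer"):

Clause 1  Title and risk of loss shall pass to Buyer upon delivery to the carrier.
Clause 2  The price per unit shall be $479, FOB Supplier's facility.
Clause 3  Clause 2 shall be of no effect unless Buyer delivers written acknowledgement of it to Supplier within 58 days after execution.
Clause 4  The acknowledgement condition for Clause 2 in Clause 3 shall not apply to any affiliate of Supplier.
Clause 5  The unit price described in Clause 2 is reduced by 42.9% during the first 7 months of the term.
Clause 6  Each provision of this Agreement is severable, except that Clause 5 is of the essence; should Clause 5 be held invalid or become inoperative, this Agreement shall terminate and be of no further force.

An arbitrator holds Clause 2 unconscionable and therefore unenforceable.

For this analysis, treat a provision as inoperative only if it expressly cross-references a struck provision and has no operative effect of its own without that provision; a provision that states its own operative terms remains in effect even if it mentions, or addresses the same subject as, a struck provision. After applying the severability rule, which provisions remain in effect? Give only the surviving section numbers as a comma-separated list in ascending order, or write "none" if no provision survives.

Clause 2 is struck. Clause 3 has no operative effect of its own apart from Clause 2 and is therefore inoperative. The whole of Clause 5 is the introductory reduction to the unit price, defined by reference to Clause 2, so Clause 5 cannot stand once Clause 2 is removed. The whole of Clause 4 is the carve-out from the acknowledgement condition for Clause 2, defined by reference to Clause 3, so Clause 4 cannot stand once Clause 3 is removed. Clause 6 makes Clause 5 an essential term, and Clause 5 has been rendered inoperative by the cascade; under Clause 6, the entire Agreement is therefore void. No provision of the Agreement survives.

none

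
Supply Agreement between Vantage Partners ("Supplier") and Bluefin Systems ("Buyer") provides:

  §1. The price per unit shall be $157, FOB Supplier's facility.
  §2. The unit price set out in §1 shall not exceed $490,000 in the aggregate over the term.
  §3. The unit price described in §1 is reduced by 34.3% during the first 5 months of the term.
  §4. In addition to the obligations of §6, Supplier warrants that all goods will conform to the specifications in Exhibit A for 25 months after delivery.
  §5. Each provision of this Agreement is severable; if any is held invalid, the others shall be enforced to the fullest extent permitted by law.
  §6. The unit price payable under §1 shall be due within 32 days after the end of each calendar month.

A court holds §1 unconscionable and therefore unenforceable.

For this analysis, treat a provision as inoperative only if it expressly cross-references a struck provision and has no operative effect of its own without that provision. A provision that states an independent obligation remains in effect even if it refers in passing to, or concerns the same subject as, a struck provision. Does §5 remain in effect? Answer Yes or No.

Yes

§1 is struck. The whole of §2 is the aggregate cap on the unit price, defined by reference to §1, so §2 cannot stand once §1 is removed. The whole of §3 is the introductory reduction to the unit price, defined by reference to §1, so §3 cannot stand once §1 is removed. The whole of §6 is the payment deadline for the unit price, defined by reference to §1, so §6 cannot stand once §1 is removed. Although §4 refers to §6, its operative terms do not depend on §6, so it remains in effect. §5 is a severability clause and preserves every provision that can still be given independent effect. That leaves §4 and §5 in effect. §5 is among the surviving provisions, so the answer is yes.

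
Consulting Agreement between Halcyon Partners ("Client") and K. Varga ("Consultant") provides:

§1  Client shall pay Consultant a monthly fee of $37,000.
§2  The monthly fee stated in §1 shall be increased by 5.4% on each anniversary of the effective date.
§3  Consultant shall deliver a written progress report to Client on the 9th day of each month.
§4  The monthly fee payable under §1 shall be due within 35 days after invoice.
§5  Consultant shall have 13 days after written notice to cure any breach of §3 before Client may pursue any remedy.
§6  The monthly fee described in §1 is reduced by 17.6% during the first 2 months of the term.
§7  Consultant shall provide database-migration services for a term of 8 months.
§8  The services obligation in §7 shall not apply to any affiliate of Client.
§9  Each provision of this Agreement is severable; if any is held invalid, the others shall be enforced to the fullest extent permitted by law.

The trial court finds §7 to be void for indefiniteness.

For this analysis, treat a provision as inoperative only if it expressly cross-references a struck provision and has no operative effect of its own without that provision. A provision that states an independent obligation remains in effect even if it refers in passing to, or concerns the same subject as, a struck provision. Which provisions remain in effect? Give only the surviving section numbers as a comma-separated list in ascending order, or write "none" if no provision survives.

§7 is struck. §8 has no operative effect of its own apart from §7 and is therefore inoperative. §9 is a severability clause and preserves every provision that can still be given independent effect. That leaves §1, §2, §3, §4, §5, §6, and §9 in effect.

1, 2, 3, 4, 5, 6, 9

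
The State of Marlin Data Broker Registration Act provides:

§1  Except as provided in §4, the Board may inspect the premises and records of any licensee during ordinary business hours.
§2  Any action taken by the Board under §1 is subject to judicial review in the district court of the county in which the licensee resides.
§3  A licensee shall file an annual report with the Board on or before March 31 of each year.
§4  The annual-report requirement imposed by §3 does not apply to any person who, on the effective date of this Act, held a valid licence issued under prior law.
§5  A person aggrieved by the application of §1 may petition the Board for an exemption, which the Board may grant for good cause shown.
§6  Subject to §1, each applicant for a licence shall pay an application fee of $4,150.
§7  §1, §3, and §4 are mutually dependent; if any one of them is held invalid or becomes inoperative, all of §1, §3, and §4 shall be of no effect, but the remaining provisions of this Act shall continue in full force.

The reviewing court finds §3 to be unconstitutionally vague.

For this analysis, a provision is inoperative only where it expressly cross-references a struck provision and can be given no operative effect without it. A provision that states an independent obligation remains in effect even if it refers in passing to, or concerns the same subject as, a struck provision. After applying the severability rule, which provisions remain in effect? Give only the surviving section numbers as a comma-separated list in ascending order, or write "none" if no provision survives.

6, 7

§3 is struck. The only function of §4 is the grandfather exemption from §3, so it cannot stand once §3 is removed. Although §6 refers to §1, its operative terms do not depend on §1, so it remains in effect. §7 declares §1, §3, and §4 mutually dependent; since one of them has fallen, all of them are of no effect. That brings down §1 as well. §2 and §5 in turn depend solely on a provision now struck and likewise fall. The remainder continues in force under §7. That leaves §6 and §7 in effect.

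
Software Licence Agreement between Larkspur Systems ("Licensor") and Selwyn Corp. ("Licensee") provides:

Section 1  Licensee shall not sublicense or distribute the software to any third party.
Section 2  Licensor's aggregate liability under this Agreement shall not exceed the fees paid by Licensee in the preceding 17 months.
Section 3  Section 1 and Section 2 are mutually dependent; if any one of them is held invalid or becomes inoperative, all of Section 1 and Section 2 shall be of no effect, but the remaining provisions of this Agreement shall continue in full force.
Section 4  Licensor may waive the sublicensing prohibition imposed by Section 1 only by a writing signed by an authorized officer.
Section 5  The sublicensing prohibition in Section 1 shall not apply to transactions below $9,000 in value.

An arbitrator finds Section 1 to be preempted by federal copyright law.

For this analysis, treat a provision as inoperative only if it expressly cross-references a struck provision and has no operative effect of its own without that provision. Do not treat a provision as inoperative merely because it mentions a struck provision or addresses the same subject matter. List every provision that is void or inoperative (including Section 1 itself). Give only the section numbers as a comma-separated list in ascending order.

1, 2, 4, 5

Section 1 is struck. Section 4 has no operative effect of its own apart from Section 1 and is therefore inoperative. Section 5 has no operative effect of its own apart from Section 1 and is therefore inoperative. Section 3 declares Section 1 and Section 2 mutually dependent; since one of them has fallen, all of them are of no effect. That brings down Section 2 as well. The remainder continues in force under Section 3. Only Section 3 remains in effect.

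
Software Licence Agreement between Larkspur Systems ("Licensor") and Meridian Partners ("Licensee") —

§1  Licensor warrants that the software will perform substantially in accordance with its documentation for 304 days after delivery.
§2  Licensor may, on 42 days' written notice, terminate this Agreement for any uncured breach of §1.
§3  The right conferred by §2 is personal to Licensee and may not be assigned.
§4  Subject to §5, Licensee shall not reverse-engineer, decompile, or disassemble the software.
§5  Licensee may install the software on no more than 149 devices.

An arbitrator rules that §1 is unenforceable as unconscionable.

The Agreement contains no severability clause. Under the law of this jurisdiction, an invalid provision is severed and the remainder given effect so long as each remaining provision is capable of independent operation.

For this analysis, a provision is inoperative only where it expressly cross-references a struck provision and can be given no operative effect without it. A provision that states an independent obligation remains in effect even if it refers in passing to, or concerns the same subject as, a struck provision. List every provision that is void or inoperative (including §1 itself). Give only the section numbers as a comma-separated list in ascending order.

§1 is struck. §2 merely fixes the termination right for breach of §1; with §1 gone it has nothing to operate on and falls away. §3 operates only by reference to §2, so it falls with §2. Under the stated default rule, only provisions that cannot operate independently fall away; the rest are enforced. The provisions still in force are §4 and §5.

1, 2, 3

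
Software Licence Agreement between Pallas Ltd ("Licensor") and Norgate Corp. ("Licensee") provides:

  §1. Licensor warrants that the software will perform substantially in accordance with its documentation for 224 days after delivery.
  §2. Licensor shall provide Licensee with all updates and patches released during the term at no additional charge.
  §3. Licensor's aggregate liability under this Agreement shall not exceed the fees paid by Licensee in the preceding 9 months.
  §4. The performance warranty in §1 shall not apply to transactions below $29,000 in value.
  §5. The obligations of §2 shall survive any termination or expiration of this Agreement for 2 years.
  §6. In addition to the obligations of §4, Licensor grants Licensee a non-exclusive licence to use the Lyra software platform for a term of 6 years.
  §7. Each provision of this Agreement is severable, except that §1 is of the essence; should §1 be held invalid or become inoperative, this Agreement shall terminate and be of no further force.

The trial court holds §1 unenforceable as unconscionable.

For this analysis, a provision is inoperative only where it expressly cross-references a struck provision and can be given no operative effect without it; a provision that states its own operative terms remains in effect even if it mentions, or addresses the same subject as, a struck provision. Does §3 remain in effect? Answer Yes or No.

§1 is struck. §4 does nothing except set the carve-out from the performance warranty by reference to §1; with §1 gone it has no independent effect and is inoperative. §7 makes §1 an essential term, and §1 is the provision held invalid; under §7, the entire Agreement is therefore void. No provision of the Agreement survives. §3 is among the inoperative provisions, so the answer is no.

No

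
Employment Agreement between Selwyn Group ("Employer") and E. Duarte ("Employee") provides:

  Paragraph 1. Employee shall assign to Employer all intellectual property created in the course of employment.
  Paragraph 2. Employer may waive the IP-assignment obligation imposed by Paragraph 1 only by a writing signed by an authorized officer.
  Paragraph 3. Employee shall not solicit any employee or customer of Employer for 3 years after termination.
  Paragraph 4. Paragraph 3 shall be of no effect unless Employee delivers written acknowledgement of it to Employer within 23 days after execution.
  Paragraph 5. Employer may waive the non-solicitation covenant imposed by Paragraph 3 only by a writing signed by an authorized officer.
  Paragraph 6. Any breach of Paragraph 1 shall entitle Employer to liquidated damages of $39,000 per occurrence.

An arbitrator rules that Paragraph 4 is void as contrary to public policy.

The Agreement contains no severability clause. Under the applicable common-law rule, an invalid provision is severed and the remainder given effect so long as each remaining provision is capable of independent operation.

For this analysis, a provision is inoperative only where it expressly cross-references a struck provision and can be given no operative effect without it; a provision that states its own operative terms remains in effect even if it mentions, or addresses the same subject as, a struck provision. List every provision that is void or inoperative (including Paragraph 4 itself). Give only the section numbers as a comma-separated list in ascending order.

4

Paragraph 4 is struck. No other provision's operative terms depend on Paragraph 4. With no severability clause, the stated default rule severs what cannot stand and enforces each remaining provision that can operate on its own. The provisions still in force are Paragraph 1, Paragraph 2, Paragraph 3, Paragraph 5, and Paragraph 6.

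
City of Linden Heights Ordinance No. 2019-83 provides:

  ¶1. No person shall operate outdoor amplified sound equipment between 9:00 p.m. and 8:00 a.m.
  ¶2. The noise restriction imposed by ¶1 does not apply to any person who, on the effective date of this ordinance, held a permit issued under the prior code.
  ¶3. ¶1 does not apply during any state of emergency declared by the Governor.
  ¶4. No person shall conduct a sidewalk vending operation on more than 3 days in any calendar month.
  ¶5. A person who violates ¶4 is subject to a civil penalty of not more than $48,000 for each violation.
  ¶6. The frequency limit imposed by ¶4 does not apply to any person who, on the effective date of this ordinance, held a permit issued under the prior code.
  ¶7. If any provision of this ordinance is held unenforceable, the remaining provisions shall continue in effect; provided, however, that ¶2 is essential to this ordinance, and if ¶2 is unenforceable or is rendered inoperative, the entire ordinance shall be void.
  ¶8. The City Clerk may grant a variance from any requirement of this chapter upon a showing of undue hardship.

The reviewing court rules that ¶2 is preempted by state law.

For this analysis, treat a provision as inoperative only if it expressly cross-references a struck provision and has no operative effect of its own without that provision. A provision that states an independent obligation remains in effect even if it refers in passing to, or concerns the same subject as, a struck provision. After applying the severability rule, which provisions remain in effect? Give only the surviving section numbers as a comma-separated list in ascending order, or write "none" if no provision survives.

¶2 is struck. No other provision's operative terms depend on ¶2. ¶7 makes ¶2 an essential term, and ¶2 is the provision held invalid; under ¶7, the entire ordinance is therefore void. No provision of the ordinance survives.

none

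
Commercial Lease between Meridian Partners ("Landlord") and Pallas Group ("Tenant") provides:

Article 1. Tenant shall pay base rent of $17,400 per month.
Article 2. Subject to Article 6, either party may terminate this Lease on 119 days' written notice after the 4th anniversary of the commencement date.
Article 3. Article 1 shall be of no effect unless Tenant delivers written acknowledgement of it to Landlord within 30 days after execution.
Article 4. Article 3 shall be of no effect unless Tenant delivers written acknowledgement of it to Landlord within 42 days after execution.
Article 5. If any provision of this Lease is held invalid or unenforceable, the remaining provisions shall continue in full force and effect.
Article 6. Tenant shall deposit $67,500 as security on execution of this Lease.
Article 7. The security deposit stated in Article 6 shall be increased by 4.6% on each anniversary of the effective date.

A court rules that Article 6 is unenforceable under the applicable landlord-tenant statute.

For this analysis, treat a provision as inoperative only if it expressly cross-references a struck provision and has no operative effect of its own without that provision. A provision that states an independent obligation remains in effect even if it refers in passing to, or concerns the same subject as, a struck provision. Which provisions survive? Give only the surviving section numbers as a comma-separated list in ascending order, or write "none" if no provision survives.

1, 2, 3, 4, 5

Article 6 is struck. The whole of Article 7 is the escalation of the security deposit, defined by reference to Article 6, so Article 7 cannot stand once Article 6 is removed. Article 2 mentions Article 6 but its own obligation stands independently of Article 6, so Article 2 is not affected. Article 5 is a severability clause and preserves every provision that can still be given independent effect. That leaves Article 1, Article 2, Article 3, Article 4, and Article 5 in effect.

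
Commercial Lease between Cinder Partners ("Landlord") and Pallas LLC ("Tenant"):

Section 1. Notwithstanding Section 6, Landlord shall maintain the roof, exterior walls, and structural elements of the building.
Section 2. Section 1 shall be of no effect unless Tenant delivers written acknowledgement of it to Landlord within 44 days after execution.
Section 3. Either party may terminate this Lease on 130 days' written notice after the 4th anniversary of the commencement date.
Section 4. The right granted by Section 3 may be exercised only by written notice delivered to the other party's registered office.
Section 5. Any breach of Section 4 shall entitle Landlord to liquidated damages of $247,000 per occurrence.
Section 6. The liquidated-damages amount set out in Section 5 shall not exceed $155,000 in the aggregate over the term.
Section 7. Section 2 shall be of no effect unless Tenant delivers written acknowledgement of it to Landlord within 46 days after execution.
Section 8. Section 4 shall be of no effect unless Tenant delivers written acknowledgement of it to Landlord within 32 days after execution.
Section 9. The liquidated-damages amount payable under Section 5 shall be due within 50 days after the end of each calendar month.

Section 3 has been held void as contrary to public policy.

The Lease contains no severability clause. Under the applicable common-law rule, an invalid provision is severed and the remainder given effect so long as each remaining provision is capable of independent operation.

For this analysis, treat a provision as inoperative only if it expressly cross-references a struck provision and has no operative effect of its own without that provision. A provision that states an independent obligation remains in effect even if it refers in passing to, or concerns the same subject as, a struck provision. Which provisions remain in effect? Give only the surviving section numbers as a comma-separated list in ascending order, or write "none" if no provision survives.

Section 3 is struck. Section 4 merely fixes the notice requirement for Section 3; with Section 3 gone it has nothing to operate on and falls away. Section 5 operates only by reference to Section 4, so it falls with Section 4. Section 8 has no operative effect of its own apart from Section 4 and is therefore inoperative. Section 6 does nothing except set the aggregate cap on the liquidated-damages amount by reference to Section 5; with Section 5 gone it has no independent effect and is inoperative. Section 9 does nothing except set the payment deadline for the liquidated-damages amount by reference to Section 5; with Section 5 gone it has no independent effect and is inoperative. Section 1 mentions Section 6 but its own obligation stands independently of Section 6, so Section 1 is not affected. Under the stated default rule, only provisions that cannot operate independently fall away; the rest are enforced. That leaves Section 1, Section 2, and Section 7 in effect.

1, 2, 7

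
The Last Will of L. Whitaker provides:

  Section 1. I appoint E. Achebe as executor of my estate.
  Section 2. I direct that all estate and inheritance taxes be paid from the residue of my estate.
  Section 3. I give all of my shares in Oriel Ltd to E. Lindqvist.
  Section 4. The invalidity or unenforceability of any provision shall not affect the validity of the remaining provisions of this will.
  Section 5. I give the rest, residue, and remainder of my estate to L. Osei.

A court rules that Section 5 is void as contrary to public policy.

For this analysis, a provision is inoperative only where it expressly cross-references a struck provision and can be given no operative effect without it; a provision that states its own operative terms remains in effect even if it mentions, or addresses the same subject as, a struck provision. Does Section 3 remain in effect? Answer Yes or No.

Yes

Section 5 is struck. Nothing else in the will is defined by reference to Section 5. Section 4 is a severability clause and preserves every provision that can still be given independent effect. That leaves Section 1, Section 2, Section 3, and Section 4 in effect. Section 3 is among the surviving provisions, so the answer is yes.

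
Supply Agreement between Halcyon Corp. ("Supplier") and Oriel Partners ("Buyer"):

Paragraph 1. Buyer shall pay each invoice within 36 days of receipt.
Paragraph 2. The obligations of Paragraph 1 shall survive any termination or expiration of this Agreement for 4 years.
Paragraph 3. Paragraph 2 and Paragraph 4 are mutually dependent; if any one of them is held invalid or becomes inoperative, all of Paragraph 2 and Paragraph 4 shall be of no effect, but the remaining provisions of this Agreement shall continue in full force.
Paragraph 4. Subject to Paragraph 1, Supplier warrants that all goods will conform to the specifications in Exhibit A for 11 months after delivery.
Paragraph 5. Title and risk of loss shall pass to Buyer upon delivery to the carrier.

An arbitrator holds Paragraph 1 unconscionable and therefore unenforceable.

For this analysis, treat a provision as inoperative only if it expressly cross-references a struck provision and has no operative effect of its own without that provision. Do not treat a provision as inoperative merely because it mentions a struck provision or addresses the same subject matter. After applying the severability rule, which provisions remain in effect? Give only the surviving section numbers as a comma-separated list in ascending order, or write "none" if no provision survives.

3, 5

Paragraph 1 is struck. Paragraph 2 operates only by reference to Paragraph 1, so it falls with Paragraph 1. Paragraph 3 declares Paragraph 2 and Paragraph 4 mutually dependent; since one of them has fallen, all of them are of no effect. That brings down Paragraph 4 as well. The remainder continues in force under Paragraph 3. The provisions still in force are Paragraph 3 and Paragraph 5.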